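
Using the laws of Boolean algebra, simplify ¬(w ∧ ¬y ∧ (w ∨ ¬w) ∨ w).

¬(w ∧ ¬y ∧ (w ∨ ¬w) ∨ w)
= ¬(w ∧ ¬y ∨ w)   [complement / identity]
= ¬w   [absorption]

¬w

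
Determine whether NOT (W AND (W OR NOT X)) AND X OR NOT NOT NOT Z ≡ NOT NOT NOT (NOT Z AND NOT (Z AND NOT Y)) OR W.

E1: NOT (W AND (W OR NOT X)) AND X OR NOT NOT NOT Z
    = NOT W AND X OR NOT NOT NOT Z   [absorption]
    = NOT W AND X OR NOT Z   [double negation]
E2: NOT NOT NOT (NOT Z AND NOT (Z AND NOT Y)) OR W
    = NOT NOT (Z OR Z AND NOT Y) OR W   [De Morgan]
    = Z OR Z AND NOT Y OR W   [double negation]
    = Z OR W   [absorption]
These differ: at W=0, X=1, Y=0, Z=0, E1 = 1 but E2 = 0.

No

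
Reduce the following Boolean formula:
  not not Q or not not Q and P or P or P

not not Q or not not Q and P or P or P
= not not Q or P or P   [absorption]
= not not Q or P   [idempotence]
= Q or P   [double negation]

Q or P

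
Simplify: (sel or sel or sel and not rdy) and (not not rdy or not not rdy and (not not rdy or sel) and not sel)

sel and rdy

(sel or sel or sel and not rdy) and (not not rdy or not not rdy and (not not rdy or sel) and not sel)
= (sel or sel or sel and not rdy) and (not not rdy or not not rdy and not sel)   [absorption]
= (sel or sel or sel and not rdy) and not not rdy   [absorption]
= (sel or sel or sel and not rdy) and rdy   [double negation]
= (sel or sel and not rdy) and rdy   [idempotence]
= sel and rdy   [absorption]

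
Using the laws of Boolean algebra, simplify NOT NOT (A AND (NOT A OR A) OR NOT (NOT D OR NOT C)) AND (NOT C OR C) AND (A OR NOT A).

NOT NOT (A AND (NOT A OR A) OR NOT (NOT D OR NOT C)) AND (NOT C OR C) AND (A OR NOT A)
= (A AND (NOT A OR A) OR NOT (NOT D OR NOT C)) AND (NOT C OR C) AND (A OR NOT A)
= (A AND (NOT A OR A) OR NOT (NOT D OR NOT C)) AND (A OR NOT A)
= (A AND (NOT A OR A) OR D AND C) AND (A OR NOT A)
= (A OR D AND C) AND (A OR NOT A)
= A OR D AND C

A OR D AND C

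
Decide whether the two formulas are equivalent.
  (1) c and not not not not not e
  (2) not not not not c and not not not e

E1: c and not not not not not e
    = c and not not not e   (double negation)
    = c and not e   (double negation)
E2: not not not not c and not not not e
    = not not not not c and not e   (double negation)
    = not not c and not e   (double negation)
    = c and not e   (double negation)
Both reduce to c and not e, so they are equivalent.

Yes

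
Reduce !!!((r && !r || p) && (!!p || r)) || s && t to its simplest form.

!p || s && t

!!!((r && !r || p) && (!!p || r)) || s && t
= !!!(p && (!!p || r)) || s && t   (complement / identity)
= !!!(p && (p || r)) || s && t   (double negation)
= !!!p || s && t   (absorption)
= !p || s && t   (double negation)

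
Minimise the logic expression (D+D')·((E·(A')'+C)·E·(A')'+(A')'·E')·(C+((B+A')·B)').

A·(C+B')

(D+D')·((E·(A')'+C)·E·(A')'+(A')'·E')·(C+((B+A')·B)')
= (D+D')·(E·(A')'+(A')'·E')·(C+((B+A')·B)')   — absorption
= (E·(A')'+(A')'·E')·(C+((B+A')·B)')   — complement / identity
= (A')'·(C+((B+A')·B)')   — distribution
= A·(C+((B+A')·B)')   — double negation
= A·(C+B')   — absorption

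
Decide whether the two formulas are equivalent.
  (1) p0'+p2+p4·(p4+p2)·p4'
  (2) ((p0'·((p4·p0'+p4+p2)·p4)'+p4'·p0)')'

No

E1: p0'+p2+p4·(p4+p2)·p4'
    = p0'+p2+p4·p4'
    = p0'+p2
E2: ((p0'·((p4·p0'+p4+p2)·p4)'+p4'·p0)')'
    = ((p0'·((p4+p2)·p4)'+p4'·p0)')'
    = ((p0'·p4'+p4'·p0)')'
    = ((p4')')'
    = p4'
These differ: at p0=1, p2=1, p4=1, E1 = 1 but E2 = 0.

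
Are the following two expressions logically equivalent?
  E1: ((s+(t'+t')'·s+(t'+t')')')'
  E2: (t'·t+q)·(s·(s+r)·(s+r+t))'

E1: ((s+(t'+t')'·s+(t'+t')')')'
    = ((s+(t'+t')')')'   [absorption]
    = ((s+t·t)')'   [De Morgan]
    = ((s+t)')'   [idempotence]
    = s+t   [double negation]
E2: (t'·t+q)·(s·(s+r)·(s+r+t))'
    = (t'·t+q)·(s·(s+r))'   [absorption]
    = (t'·t+q)·s'   [absorption]
    = q·s'   [complement / identity]
These differ: at q=0, r=1, s=1, t=0, E1 = 1 but E2 = 0.

No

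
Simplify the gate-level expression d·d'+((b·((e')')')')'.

b·e'

d·d'+((b·((e')')')')'
= ((b·((e')')')')'
= ((b·e')')'
= b·e'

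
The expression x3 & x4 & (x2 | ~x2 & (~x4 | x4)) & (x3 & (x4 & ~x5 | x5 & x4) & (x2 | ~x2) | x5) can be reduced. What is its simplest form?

x3 & x4 & (x2 | ~x2 & (~x4 | x4)) & (x3 & (x4 & ~x5 | x5 & x4) & (x2 | ~x2) | x5)
= x3 & x4 & (x2 | ~x2) & (x3 & (x4 & ~x5 | x5 & x4) & (x2 | ~x2) | x5)   — complement / identity
= x3 & x4 & (x2 | ~x2) & (x3 & x4 & (x2 | ~x2) | x5)   — distribution
= x3 & x4 & (x2 | ~x2)   — absorption
= x3 & x4   — complement / identity

x3 & x4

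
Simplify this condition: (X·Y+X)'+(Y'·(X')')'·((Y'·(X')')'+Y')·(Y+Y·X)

X'+Y

(X·Y+X)'+(Y'·(X')')'·((Y'·(X')')'+Y')·(Y+Y·X)
= X'+(Y'·(X')')'·((Y'·(X')')'+Y')·(Y+Y·X)   — absorption
= X'+(Y'·(X')')'·(Y+Y·X)   — absorption
= X'+(Y'·(X')')'·Y   — absorption
= X'+(Y+X')·Y   — De Morgan
= X'+Y   — absorption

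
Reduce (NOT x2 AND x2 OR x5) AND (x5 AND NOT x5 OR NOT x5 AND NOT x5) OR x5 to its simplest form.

x5

(NOT x2 AND x2 OR x5) AND (x5 AND NOT x5 OR NOT x5 AND NOT x5) OR x5
= x5 AND (x5 AND NOT x5 OR NOT x5 AND NOT x5) OR x5   — complement / identity
= x5 AND NOT x5 OR x5   — distribution
= x5   — complement / identity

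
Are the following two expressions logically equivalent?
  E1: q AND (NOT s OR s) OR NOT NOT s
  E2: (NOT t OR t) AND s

No

E1: q AND (NOT s OR s) OR NOT NOT s
    = q AND (NOT s OR s) OR s   — double negation
    = q OR s   — complement / identity
E2: (NOT t OR t) AND s
    = s   — complement / identity
These differ: at q=1, s=0, t=0, E1 = 1 but E2 = 0.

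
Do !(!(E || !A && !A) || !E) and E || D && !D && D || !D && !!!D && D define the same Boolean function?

E1: !(!(E || !A && !A) || !E)
    = (E || !A && !A) && E   (De Morgan)
    = (E || !A) && E   (idempotence)
    = E   (absorption)
E2: E || D && !D && D || !D && !!!D && D
    = E || D && !D && D || !D && !D && D   (double negation)
    = E || !D && D   (distribution)
    = E   (complement / identity)
Both reduce to E, so they are equivalent.

Yes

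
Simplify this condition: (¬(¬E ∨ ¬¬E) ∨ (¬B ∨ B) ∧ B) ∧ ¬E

B ∧ ¬E

(¬(¬E ∨ ¬¬E) ∨ (¬B ∨ B) ∧ B) ∧ ¬E
= (E ∧ ¬E ∨ (¬B ∨ B) ∧ B) ∧ ¬E
= (E ∧ ¬E ∨ B) ∧ ¬E
= B ∧ ¬E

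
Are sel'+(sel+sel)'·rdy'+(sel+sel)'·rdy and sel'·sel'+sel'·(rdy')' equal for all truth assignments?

E1: sel'+(sel+sel)'·rdy'+(sel+sel)'·rdy
    = sel'+(sel+sel)'   — distribution
    = sel'+sel'   — idempotence
    = sel'   — idempotence
E2: sel'·sel'+sel'·(rdy')'
    = sel'·(sel'+(rdy')')   — distribution
    = sel'·(sel'+rdy)   — double negation
    = sel'   — absorption
Both reduce to sel', so they are equivalent.

Yes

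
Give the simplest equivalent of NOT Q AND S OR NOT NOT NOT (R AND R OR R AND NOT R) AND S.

NOT Q AND S OR NOT NOT NOT (R AND R OR R AND NOT R) AND S
= NOT Q AND S OR NOT (R AND R OR R AND NOT R) AND S   — double negation
= (NOT Q OR NOT (R AND R OR R AND NOT R)) AND S   — distribution
= (NOT Q OR NOT R) AND S   — distribution

(NOT Q OR NOT R) AND S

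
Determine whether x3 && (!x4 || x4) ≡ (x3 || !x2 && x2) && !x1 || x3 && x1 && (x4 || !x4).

E1: x3 && (!x4 || x4)
    = x3
E2: (x3 || !x2 && x2) && !x1 || x3 && x1 && (x4 || !x4)
    = (x3 || !x2 && x2) && !x1 || x3 && x1
    = x3 && !x1 || x3 && x1
    = x3
Both reduce to x3, so they are equivalent.

Yes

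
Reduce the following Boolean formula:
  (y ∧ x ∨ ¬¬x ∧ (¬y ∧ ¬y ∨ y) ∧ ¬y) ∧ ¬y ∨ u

x ∧ ¬y ∨ u

(y ∧ x ∨ ¬¬x ∧ (¬y ∧ ¬y ∨ y) ∧ ¬y) ∧ ¬y ∨ u
= (y ∧ x ∨ ¬¬x ∧ (¬y ∨ y) ∧ ¬y) ∧ ¬y ∨ u   (idempotence)
= (y ∧ x ∨ x ∧ (¬y ∨ y) ∧ ¬y) ∧ ¬y ∨ u   (double negation)
= (y ∧ x ∨ x ∧ ¬y) ∧ ¬y ∨ u   (complement / identity)
= x ∧ ¬y ∨ u   (distribution)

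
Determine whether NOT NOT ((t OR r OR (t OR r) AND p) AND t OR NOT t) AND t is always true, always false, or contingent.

NOT NOT ((t OR r OR (t OR r) AND p) AND t OR NOT t) AND t
= NOT NOT ((t OR r) AND t OR NOT t) AND t   — absorption
= NOT NOT (t OR NOT t) AND t   — absorption
= (t OR NOT t) AND t   — double negation
= t   — complement / identity
This depends on t, so it is not a constant.

contingent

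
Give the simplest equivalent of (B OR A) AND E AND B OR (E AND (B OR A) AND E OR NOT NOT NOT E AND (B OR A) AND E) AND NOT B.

(B OR A) AND E AND B OR (E AND (B OR A) AND E OR NOT NOT NOT E AND (B OR A) AND E) AND NOT B
= (B OR A) AND E AND B OR (E AND (B OR A) AND E OR NOT E AND (B OR A) AND E) AND NOT B   — double negation
= (B OR A) AND E AND B OR (B OR A) AND E AND NOT B   — distribution
= (B OR A) AND E   — distribution

(B OR A) AND E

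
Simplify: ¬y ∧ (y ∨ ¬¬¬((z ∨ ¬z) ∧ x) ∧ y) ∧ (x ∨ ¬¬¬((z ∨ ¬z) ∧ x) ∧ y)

False

¬y ∧ (y ∨ ¬¬¬((z ∨ ¬z) ∧ x) ∧ y) ∧ (x ∨ ¬¬¬((z ∨ ¬z) ∧ x) ∧ y)
= ¬y ∧ (y ∧ x ∨ ¬¬¬((z ∨ ¬z) ∧ x) ∧ y)   (distribution)
= ¬y ∧ (y ∧ x ∨ ¬¬¬x ∧ y)   (complement / identity)
= ¬y ∧ (y ∧ x ∨ ¬x ∧ y)   (double negation)
= ¬y ∧ y   (distribution)
= False   (complement)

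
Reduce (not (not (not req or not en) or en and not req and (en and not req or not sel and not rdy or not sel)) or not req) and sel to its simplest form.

(not (not (not req or not en) or en and not req and (en and not req or not sel and not rdy or not sel)) or not req) and sel
= (not (req and en or en and not req and (en and not req or not sel and not rdy or not sel)) or not req) and sel   — De Morgan
= (not (req and en or en and not req and (en and not req or not sel)) or not req) and sel   — absorption
= (not (req and en or en and not req) or not req) and sel   — absorption
= (not en or not req) and sel   — distribution

(not en or not req) and sel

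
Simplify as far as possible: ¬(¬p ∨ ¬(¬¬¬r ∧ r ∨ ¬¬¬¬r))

p ∧ r

¬(¬p ∨ ¬(¬¬¬r ∧ r ∨ ¬¬¬¬r))
= ¬(¬p ∨ ¬(¬¬¬r ∧ r ∨ ¬¬r))
= ¬(¬p ∨ ¬(¬r ∧ r ∨ ¬¬r))
= ¬(¬p ∨ ¬¬¬r)
= ¬(¬p ∨ ¬r)
= p ∧ r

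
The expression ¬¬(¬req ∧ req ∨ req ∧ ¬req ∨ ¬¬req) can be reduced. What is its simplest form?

req

¬¬(¬req ∧ req ∨ req ∧ ¬req ∨ ¬¬req)
= ¬¬(¬req ∧ req ∨ ¬¬req)
= ¬¬¬¬req
= ¬¬req
= req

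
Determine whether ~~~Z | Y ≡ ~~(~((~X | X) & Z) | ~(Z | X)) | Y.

Yes

E1: ~~~Z | Y
    = ~Z | Y
E2: ~~(~((~X | X) & Z) | ~(Z | X)) | Y
    = ~((~X | X) & Z & (Z | X)) | Y
    = ~(Z & (Z | X)) | Y
    = ~Z | Y
Both reduce to ~Z | Y, so they are equivalent.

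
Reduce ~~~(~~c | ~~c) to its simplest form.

~~~(~~c | ~~c)
= ~(~~c | ~~c)   — double negation
= ~~~c   — idempotence
= ~c   — double negation

~c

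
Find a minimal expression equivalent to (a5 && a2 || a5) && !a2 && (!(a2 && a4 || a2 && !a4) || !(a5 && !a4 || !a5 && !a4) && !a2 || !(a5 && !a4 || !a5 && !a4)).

(a5 && a2 || a5) && !a2 && (!(a2 && a4 || a2 && !a4) || !(a5 && !a4 || !a5 && !a4) && !a2 || !(a5 && !a4 || !a5 && !a4))
= (a5 && a2 || a5) && !a2 && (!(a2 && a4 || a2 && !a4) || !(a5 && !a4 || !a5 && !a4))   — absorption
= (a5 && a2 || a5) && !a2 && (!a2 || !(a5 && !a4 || !a5 && !a4))   — distribution
= a5 && !a2 && (!a2 || !(a5 && !a4 || !a5 && !a4))   — absorption
= a5 && !a2 && (!a2 || !!a4)   — distribution
= a5 && !a2 && (!a2 || a4)   — double negation
= a5 && !a2   — absorption

a5 && !a2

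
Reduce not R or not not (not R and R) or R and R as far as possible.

not R or not not (not R and R) or R and R
= not R or not R and R or R and R
= not R or R
= True

True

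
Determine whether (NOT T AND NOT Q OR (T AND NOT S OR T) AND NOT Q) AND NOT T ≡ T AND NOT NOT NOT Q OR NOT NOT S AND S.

No

E1: (NOT T AND NOT Q OR (T AND NOT S OR T) AND NOT Q) AND NOT T
    = (NOT T AND NOT Q OR T AND NOT Q) AND NOT T   (absorption)
    = NOT Q AND NOT T   (distribution)
E2: T AND NOT NOT NOT Q OR NOT NOT S AND S
    = T AND NOT NOT NOT Q OR S AND S   (double negation)
    = T AND NOT NOT NOT Q OR S   (idempotence)
    = T AND NOT Q OR S   (double negation)
These differ: at Q=0, S=1, T=1, E1 = 0 but E2 = 1.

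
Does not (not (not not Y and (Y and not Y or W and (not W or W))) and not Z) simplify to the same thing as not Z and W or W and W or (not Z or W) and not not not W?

No

E1: not (not (not not Y and (Y and not Y or W and (not W or W))) and not Z)
    = not (not (not not Y and W and (not W or W)) and not Z)
    = not (not (not not Y and W) and not Z)
    = not not Y and W or Z
    = Y and W or Z
E2: not Z and W or W and W or (not Z or W) and not not not W
    = (not Z or W) and W or (not Z or W) and not not not W
    = (not Z or W) and W or (not Z or W) and not W
    = not Z or W
These differ: at W=0, Y=0, Z=1, E1 = 1 but E2 = 0.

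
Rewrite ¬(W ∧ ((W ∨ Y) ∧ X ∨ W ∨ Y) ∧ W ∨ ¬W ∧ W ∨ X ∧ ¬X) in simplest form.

¬W

¬(W ∧ ((W ∨ Y) ∧ X ∨ W ∨ Y) ∧ W ∨ ¬W ∧ W ∨ X ∧ ¬X)
= ¬(W ∧ ((W ∨ Y) ∧ X ∨ W ∨ Y) ∧ W ∨ ¬W ∧ W)   [complement / identity]
= ¬(W ∧ (W ∨ Y) ∧ W ∨ ¬W ∧ W)   [absorption]
= ¬(W ∧ W ∨ ¬W ∧ W)   [absorption]
= ¬W   [distribution]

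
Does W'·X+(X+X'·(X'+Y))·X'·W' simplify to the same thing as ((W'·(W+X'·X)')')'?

E1: W'·X+(X+X'·(X'+Y))·X'·W'
    = W'·X+(X+X')·X'·W'   [absorption]
    = W'·X+X'·W'   [complement / identity]
    = W'   [distribution]
E2: ((W'·(W+X'·X)')')'
    = ((W'·W')')'   [complement / identity]
    = (W+W)'   [De Morgan]
    = W'   [idempotence]
Both reduce to W', so they are equivalent.

Yes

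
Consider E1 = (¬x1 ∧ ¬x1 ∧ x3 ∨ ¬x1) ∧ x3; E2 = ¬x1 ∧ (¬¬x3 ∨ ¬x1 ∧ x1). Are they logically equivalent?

E1: (¬x1 ∧ ¬x1 ∧ x3 ∨ ¬x1) ∧ x3
    = (¬x1 ∧ x3 ∨ ¬x1) ∧ x3   — idempotence
    = ¬x1 ∧ x3   — absorption
E2: ¬x1 ∧ (¬¬x3 ∨ ¬x1 ∧ x1)
    = ¬x1 ∧ ¬¬x3   — complement / identity
    = ¬x1 ∧ x3   — double negation
Both reduce to ¬x1 ∧ x3, so they are equivalent.

Yes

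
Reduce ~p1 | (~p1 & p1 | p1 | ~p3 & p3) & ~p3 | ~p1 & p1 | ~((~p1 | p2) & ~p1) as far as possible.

~p1 | (~p1 & p1 | p1 | ~p3 & p3) & ~p3 | ~p1 & p1 | ~((~p1 | p2) & ~p1)
= ~p1 | (~p1 & p1 | p1 | ~p3 & p3) & ~p3 | ~p1 & p1 | ~~p1   (absorption)
= ~p1 | (~p1 & p1 | p1 | ~p3 & p3) & ~p3 | ~p1 & p1 | p1   (double negation)
= ~p1 | (~p1 & p1 | p1) & ~p3 | ~p1 & p1 | p1   (complement / identity)
= ~p1 | ~p1 & p1 | p1   (absorption)
= ~p1 | p1   (complement / identity)
= 1   (complement)

1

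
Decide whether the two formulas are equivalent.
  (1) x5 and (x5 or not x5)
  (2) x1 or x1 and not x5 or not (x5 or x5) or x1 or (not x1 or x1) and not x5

No

E1: x5 and (x5 or not x5)
    = x5
E2: x1 or x1 and not x5 or not (x5 or x5) or x1 or (not x1 or x1) and not x5
    = x1 or x1 and not x5 or not (x5 or x5) or x1 or not x5
    = x1 or not (x5 or x5) or x1 or not x5
    = x1 or not x5 or x1 or not x5
    = x1 or not x5
These differ: at x1=0, x5=0, E1 = 0 but E2 = 1.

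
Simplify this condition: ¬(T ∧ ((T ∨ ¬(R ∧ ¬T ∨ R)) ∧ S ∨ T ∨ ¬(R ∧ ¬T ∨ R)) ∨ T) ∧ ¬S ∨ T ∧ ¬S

¬S

¬(T ∧ ((T ∨ ¬(R ∧ ¬T ∨ R)) ∧ S ∨ T ∨ ¬(R ∧ ¬T ∨ R)) ∨ T) ∧ ¬S ∨ T ∧ ¬S
= ¬(T ∧ (T ∨ ¬(R ∧ ¬T ∨ R)) ∨ T) ∧ ¬S ∨ T ∧ ¬S   (absorption)
= ¬(T ∧ (T ∨ ¬R) ∨ T) ∧ ¬S ∨ T ∧ ¬S   (absorption)
= ¬(T ∨ T) ∧ ¬S ∨ T ∧ ¬S   (absorption)
= ¬T ∧ ¬S ∨ T ∧ ¬S   (idempotence)
= ¬S   (distribution)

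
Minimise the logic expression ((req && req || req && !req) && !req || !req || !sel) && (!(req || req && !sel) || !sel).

((req && req || req && !req) && !req || !req || !sel) && (!(req || req && !sel) || !sel)
= ((req && req || req && !req) && !req || !req || !sel) && (!req || !sel)   — absorption
= (req && !req || !req || !sel) && (!req || !sel)   — distribution
= (!req || !sel) && (!req || !sel)   — complement / identity
= !req || !sel   — idempotence

!req || !sel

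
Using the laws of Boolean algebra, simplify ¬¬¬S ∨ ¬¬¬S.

¬S

¬¬¬S ∨ ¬¬¬S
= ¬¬¬S   [idempotence]
= ¬S   [double negation]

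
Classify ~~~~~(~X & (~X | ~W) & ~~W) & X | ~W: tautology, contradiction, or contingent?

contingent

~~~~~(~X & (~X | ~W) & ~~W) & X | ~W
= ~~~(~X & (~X | ~W) & ~~W) & X | ~W
= ~(~X & (~X | ~W) & ~~W) & X | ~W
= ~(~X & ~~W) & X | ~W
= (X | ~W) & X | ~W
= X | ~W
This depends on W, X, so it is not a constant.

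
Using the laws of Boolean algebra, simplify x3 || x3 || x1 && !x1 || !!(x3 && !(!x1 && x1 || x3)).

x3

x3 || x3 || x1 && !x1 || !!(x3 && !(!x1 && x1 || x3))
= x3 || x3 || x1 && !x1 || !!(x3 && !x3)
= x3 || x3 || x1 && !x1 || x3 && !x3
= x3 || x3 || x1 && !x1
= x3 || x3
= x3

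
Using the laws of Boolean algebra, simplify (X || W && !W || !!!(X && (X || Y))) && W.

W

(X || W && !W || !!!(X && (X || Y))) && W
= (X || !!!(X && (X || Y))) && W   (complement / identity)
= (X || !!!X) && W   (absorption)
= (X || !X) && W   (double negation)
= W   (complement / identity)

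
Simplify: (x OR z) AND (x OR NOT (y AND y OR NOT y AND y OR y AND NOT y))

(x OR z) AND (x OR NOT (y AND y OR NOT y AND y OR y AND NOT y))
= (x OR z) AND (x OR NOT (y AND y OR NOT y AND y))
= z AND NOT (y AND y OR NOT y AND y) OR x
= z AND NOT y OR x

z AND NOT y OR x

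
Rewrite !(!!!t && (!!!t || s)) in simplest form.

!(!!!t && (!!!t || s))
= !!!!t
= !!t
= t

t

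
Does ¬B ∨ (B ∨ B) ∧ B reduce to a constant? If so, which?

¬B ∨ (B ∨ B) ∧ B
= ¬B ∨ B ∧ B   [idempotence]
= ¬B ∨ B   [idempotence]
= True   [complement]

yes, True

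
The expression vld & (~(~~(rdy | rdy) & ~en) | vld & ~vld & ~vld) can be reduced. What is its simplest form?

vld & (~(~~(rdy | rdy) & ~en) | vld & ~vld & ~vld)
= vld & (~(~~(rdy | rdy) & ~en) | vld & ~vld)   [idempotence]
= vld & ~(~~(rdy | rdy) & ~en)   [complement / identity]
= vld & (~(rdy | rdy) | en)   [De Morgan]
= vld & (~rdy | en)   [idempotence]

vld & (~rdy | en)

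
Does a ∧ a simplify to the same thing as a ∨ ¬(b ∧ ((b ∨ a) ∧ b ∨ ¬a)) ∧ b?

E1: a ∧ a
    = a   — idempotence
E2: a ∨ ¬(b ∧ ((b ∨ a) ∧ b ∨ ¬a)) ∧ b
    = a ∨ ¬(b ∧ (b ∨ ¬a)) ∧ b   — absorption
    = a ∨ ¬b ∧ b   — absorption
    = a   — complement / identity
Both reduce to a, so they are equivalent.

Yes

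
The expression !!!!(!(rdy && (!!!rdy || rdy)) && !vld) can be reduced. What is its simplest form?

!rdy && !vld

!!!!(!(rdy && (!!!rdy || rdy)) && !vld)
= !!!!(!(rdy && (!rdy || rdy)) && !vld)   — double negation
= !!(!(rdy && (!rdy || rdy)) && !vld)   — double negation
= !(rdy && (!rdy || rdy)) && !vld   — double negation
= !rdy && !vld   — complement / identity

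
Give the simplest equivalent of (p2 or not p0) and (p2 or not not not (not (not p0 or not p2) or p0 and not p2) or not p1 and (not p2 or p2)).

(p2 or not p0) and (p2 or not not not (not (not p0 or not p2) or p0 and not p2) or not p1 and (not p2 or p2))
= (p2 or not p0) and (p2 or not (not (not p0 or not p2) or p0 and not p2) or not p1 and (not p2 or p2))   (double negation)
= (p2 or not p0) and (p2 or not (p0 and p2 or p0 and not p2) or not p1 and (not p2 or p2))   (De Morgan)
= (p2 or not p0) and (p2 or not p0 or not p1 and (not p2 or p2))   (distribution)
= (p2 or not p0) and (p2 or not p0 or not p1)   (complement / identity)
= p2 or not p0   (absorption)

p2 or not p0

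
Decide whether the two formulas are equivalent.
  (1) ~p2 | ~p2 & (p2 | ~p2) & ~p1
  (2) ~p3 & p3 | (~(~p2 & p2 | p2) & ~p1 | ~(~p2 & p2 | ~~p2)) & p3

E1: ~p2 | ~p2 & (p2 | ~p2) & ~p1
    = ~p2 | ~p2 & ~p1
    = ~p2
E2: ~p3 & p3 | (~(~p2 & p2 | p2) & ~p1 | ~(~p2 & p2 | ~~p2)) & p3
    = (~(~p2 & p2 | p2) & ~p1 | ~(~p2 & p2 | ~~p2)) & p3
    = (~(~p2 & p2 | p2) & ~p1 | ~(~p2 & p2 | p2)) & p3
    = ~(~p2 & p2 | p2) & p3
    = ~p2 & p3
These differ: at p1=0, p2=0, p3=0, E1 = 1 but E2 = 0.

No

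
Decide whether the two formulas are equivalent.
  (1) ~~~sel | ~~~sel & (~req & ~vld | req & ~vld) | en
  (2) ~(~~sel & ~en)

Yes

E1: ~~~sel | ~~~sel & (~req & ~vld | req & ~vld) | en
    = ~~~sel | ~~~sel & ~vld | en   (distribution)
    = ~~~sel | en   (absorption)
    = ~sel | en   (double negation)
E2: ~(~~sel & ~en)
    = ~sel | en   (De Morgan)
Both reduce to ~sel | en, so they are equivalent.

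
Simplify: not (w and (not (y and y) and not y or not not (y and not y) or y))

not (w and (not (y and y) and not y or not not (y and not y) or y))
= not (w and (not (y and y) and not y or y and not y or y))
= not (w and (not y and not y or y and not y or y))
= not (w and (not y or y))
= not w

not w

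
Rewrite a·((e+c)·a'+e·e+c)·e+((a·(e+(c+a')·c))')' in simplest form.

a·(e+c)

a·((e+c)·a'+e·e+c)·e+((a·(e+(c+a')·c))')'
= a·((e+c)·a'+e+c)·e+((a·(e+(c+a')·c))')'   [idempotence]
= a·((e+c)·a'+e+c)·e+((a·(e+c))')'   [absorption]
= a·((e+c)·a'+e+c)·e+a·(e+c)   [double negation]
= a·(e+c)·e+a·(e+c)   [absorption]
= a·(e+c)   [absorption]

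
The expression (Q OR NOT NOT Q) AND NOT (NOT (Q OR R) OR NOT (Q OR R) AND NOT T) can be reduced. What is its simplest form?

Q

(Q OR NOT NOT Q) AND NOT (NOT (Q OR R) OR NOT (Q OR R) AND NOT T)
= (Q OR NOT NOT Q) AND NOT NOT (Q OR R)
= (Q OR NOT NOT Q) AND (Q OR R)
= NOT NOT Q AND R OR Q
= Q AND R OR Q
= Q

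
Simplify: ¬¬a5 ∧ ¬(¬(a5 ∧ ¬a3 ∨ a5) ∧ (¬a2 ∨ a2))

a5

¬¬a5 ∧ ¬(¬(a5 ∧ ¬a3 ∨ a5) ∧ (¬a2 ∨ a2))
= ¬¬a5 ∧ ¬¬(a5 ∧ ¬a3 ∨ a5)
= ¬¬a5 ∧ ¬¬a5
= ¬¬a5
= a5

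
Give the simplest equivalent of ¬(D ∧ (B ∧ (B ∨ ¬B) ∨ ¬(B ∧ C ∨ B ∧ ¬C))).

¬D

¬(D ∧ (B ∧ (B ∨ ¬B) ∨ ¬(B ∧ C ∨ B ∧ ¬C)))
= ¬(D ∧ (B ∧ (B ∨ ¬B) ∨ ¬B))   (distribution)
= ¬(D ∧ (B ∨ ¬B))   (complement / identity)
= ¬D   (complement / identity)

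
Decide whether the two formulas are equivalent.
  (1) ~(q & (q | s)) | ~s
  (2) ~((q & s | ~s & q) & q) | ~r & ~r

No

E1: ~(q & (q | s)) | ~s
    = ~q | ~s   (absorption)
E2: ~((q & s | ~s & q) & q) | ~r & ~r
    = ~((q & s | ~s & q) & q) | ~r   (idempotence)
    = ~(q & q) | ~r   (distribution)
    = ~q | ~r   (idempotence)
These differ: at q=1, r=0, s=1, E1 = 0 but E2 = 1.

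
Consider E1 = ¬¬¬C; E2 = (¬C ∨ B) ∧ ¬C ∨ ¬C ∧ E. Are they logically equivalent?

E1: ¬¬¬C
    = ¬C   (double negation)
E2: (¬C ∨ B) ∧ ¬C ∨ ¬C ∧ E
    = ¬C ∨ ¬C ∧ E   (absorption)
    = ¬C   (absorption)
Both reduce to ¬C, so they are equivalent.

Yes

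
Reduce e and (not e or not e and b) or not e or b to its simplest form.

not e or b

e and (not e or not e and b) or not e or b
= e and not e or not e or b   (absorption)
= not e or b   (complement / identity)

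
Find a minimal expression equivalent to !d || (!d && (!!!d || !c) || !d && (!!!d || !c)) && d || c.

!d || (!d && (!!!d || !c) || !d && (!!!d || !c)) && d || c
= !d || !d && (!!!d || !c) && d || c   [idempotence]
= !d || !d && (!d || !c) && d || c   [double negation]
= !d || !d && d || c   [absorption]
= !d || c   [complement / identity]

!d || c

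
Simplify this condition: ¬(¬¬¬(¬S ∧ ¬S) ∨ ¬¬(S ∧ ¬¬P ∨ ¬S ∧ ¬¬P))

¬(¬¬¬(¬S ∧ ¬S) ∨ ¬¬(S ∧ ¬¬P ∨ ¬S ∧ ¬¬P))
= ¬(¬¬¬¬S ∨ ¬¬(S ∧ ¬¬P ∨ ¬S ∧ ¬¬P))   (idempotence)
= ¬¬¬S ∧ ¬(S ∧ ¬¬P ∨ ¬S ∧ ¬¬P)   (De Morgan)
= ¬¬¬S ∧ ¬¬¬P   (distribution)
= ¬¬¬S ∧ ¬P   (double negation)
= ¬S ∧ ¬P   (double negation)

¬S ∧ ¬P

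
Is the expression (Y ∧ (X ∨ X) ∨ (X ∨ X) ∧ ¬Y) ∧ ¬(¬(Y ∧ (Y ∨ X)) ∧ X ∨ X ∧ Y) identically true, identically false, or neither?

identically false

(Y ∧ (X ∨ X) ∨ (X ∨ X) ∧ ¬Y) ∧ ¬(¬(Y ∧ (Y ∨ X)) ∧ X ∨ X ∧ Y)
= (X ∨ X) ∧ ¬(¬(Y ∧ (Y ∨ X)) ∧ X ∨ X ∧ Y)   (distribution)
= (X ∨ X) ∧ ¬(¬Y ∧ X ∨ X ∧ Y)   (absorption)
= X ∧ ¬(¬Y ∧ X ∨ X ∧ Y)   (idempotence)
= X ∧ ¬X   (distribution)
= False   (complement)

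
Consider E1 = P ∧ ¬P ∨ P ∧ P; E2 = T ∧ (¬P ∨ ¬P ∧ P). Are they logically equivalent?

E1: P ∧ ¬P ∨ P ∧ P
    = P
E2: T ∧ (¬P ∨ ¬P ∧ P)
    = T ∧ ¬P
These differ: at P=1, T=1, E1 = 1 but E2 = 0.

No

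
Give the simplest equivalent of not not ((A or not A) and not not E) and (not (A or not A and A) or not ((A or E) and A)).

not not ((A or not A) and not not E) and (not (A or not A and A) or not ((A or E) and A))
= not not not not E and (not (A or not A and A) or not ((A or E) and A))   — complement / identity
= not not E and (not (A or not A and A) or not ((A or E) and A))   — double negation
= not not E and (not A or not ((A or E) and A))   — complement / identity
= E and (not A or not ((A or E) and A))   — double negation
= E and (not A or not A)   — absorption
= E and not A   — idempotence

E and not A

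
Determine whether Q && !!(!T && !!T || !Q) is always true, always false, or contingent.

Q && !!(!T && !!T || !Q)
= Q && !!(!T && T || !Q)   (double negation)
= Q && !!!Q   (complement / identity)
= Q && !Q   (double negation)
= false   (complement)

always false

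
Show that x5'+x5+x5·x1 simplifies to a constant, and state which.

1

x5'+x5+x5·x1
= x5'+x5
= 1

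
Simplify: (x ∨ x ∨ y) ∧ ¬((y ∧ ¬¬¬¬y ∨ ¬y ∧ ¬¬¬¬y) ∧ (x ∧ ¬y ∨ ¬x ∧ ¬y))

x ∨ y

(x ∨ x ∨ y) ∧ ¬((y ∧ ¬¬¬¬y ∨ ¬y ∧ ¬¬¬¬y) ∧ (x ∧ ¬y ∨ ¬x ∧ ¬y))
= (x ∨ x ∨ y) ∧ ¬(¬¬¬¬y ∧ (x ∧ ¬y ∨ ¬x ∧ ¬y))   — distribution
= (x ∨ x ∨ y) ∧ ¬(¬¬¬¬y ∧ ¬y)   — distribution
= (x ∨ x ∨ y) ∧ (¬¬¬y ∨ y)   — De Morgan
= (x ∨ x ∨ y) ∧ (¬y ∨ y)   — double negation
= (x ∨ y) ∧ (¬y ∨ y)   — idempotence
= x ∨ y   — complement / identity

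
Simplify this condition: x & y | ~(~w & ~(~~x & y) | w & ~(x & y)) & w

x & y | ~(~w & ~(~~x & y) | w & ~(x & y)) & w
= x & y | ~(~w & ~(x & y) | w & ~(x & y)) & w   — double negation
= x & y | ~~(x & y) & w   — distribution
= x & y | x & y & w   — double negation
= x & y   — absorption

x & y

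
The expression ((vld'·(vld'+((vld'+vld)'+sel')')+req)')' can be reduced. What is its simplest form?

vld'+req

((vld'·(vld'+((vld'+vld)'+sel')')+req)')'
= ((vld'·(vld'+(vld'+vld)·sel)+req)')'   (De Morgan)
= vld'·(vld'+(vld'+vld)·sel)+req   (double negation)
= vld'·(vld'+sel)+req   (complement / identity)
= vld'+req   (absorption)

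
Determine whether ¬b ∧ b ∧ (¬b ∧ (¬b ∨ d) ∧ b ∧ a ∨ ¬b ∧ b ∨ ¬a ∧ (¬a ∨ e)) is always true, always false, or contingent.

always false

¬b ∧ b ∧ (¬b ∧ (¬b ∨ d) ∧ b ∧ a ∨ ¬b ∧ b ∨ ¬a ∧ (¬a ∨ e))
= ¬b ∧ b ∧ (¬b ∧ (¬b ∨ d) ∧ b ∧ a ∨ ¬b ∧ b ∨ ¬a)
= ¬b ∧ b ∧ (¬b ∧ b ∧ a ∨ ¬b ∧ b ∨ ¬a)
= ¬b ∧ b ∧ (¬b ∧ b ∨ ¬a)
= ¬b ∧ b
= False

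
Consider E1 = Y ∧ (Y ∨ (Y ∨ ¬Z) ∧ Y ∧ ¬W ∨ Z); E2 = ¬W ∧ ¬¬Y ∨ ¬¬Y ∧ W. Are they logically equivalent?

E1: Y ∧ (Y ∨ (Y ∨ ¬Z) ∧ Y ∧ ¬W ∨ Z)
    = Y ∧ (Y ∨ Y ∧ ¬W ∨ Z)
    = Y ∧ (Y ∨ Z)
    = Y
E2: ¬W ∧ ¬¬Y ∨ ¬¬Y ∧ W
    = ¬¬Y
    = Y
Both reduce to Y, so they are equivalent.

Yes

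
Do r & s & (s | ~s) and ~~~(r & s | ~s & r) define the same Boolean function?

No

E1: r & s & (s | ~s)
    = r & s   — complement / identity
E2: ~~~(r & s | ~s & r)
    = ~~~r   — distribution
    = ~r   — double negation
These differ: at r=0, s=1, E1 = 0 but E2 = 1.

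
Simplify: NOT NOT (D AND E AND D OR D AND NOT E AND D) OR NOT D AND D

D

NOT NOT (D AND E AND D OR D AND NOT E AND D) OR NOT D AND D
= NOT NOT (D AND (E AND D OR NOT E AND D)) OR NOT D AND D   (distribution)
= NOT NOT (D AND D) OR NOT D AND D   (distribution)
= D AND D OR NOT D AND D   (double negation)
= D   (distribution)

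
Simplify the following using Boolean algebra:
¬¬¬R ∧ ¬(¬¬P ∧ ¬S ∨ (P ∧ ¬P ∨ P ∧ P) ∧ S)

¬¬¬R ∧ ¬(¬¬P ∧ ¬S ∨ (P ∧ ¬P ∨ P ∧ P) ∧ S)
= ¬R ∧ ¬(¬¬P ∧ ¬S ∨ (P ∧ ¬P ∨ P ∧ P) ∧ S)   [double negation]
= ¬R ∧ ¬(P ∧ ¬S ∨ (P ∧ ¬P ∨ P ∧ P) ∧ S)   [double negation]
= ¬R ∧ ¬(P ∧ ¬S ∨ P ∧ S)   [distribution]
= ¬R ∧ ¬P   [distribution]

¬R ∧ ¬P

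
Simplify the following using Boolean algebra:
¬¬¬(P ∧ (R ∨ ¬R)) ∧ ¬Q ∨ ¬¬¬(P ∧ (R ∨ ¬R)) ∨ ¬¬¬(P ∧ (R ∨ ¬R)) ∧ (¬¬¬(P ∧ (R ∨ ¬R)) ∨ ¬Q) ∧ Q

¬¬¬(P ∧ (R ∨ ¬R)) ∧ ¬Q ∨ ¬¬¬(P ∧ (R ∨ ¬R)) ∨ ¬¬¬(P ∧ (R ∨ ¬R)) ∧ (¬¬¬(P ∧ (R ∨ ¬R)) ∨ ¬Q) ∧ Q
= ¬¬¬(P ∧ (R ∨ ¬R)) ∧ ¬Q ∨ ¬¬¬(P ∧ (R ∨ ¬R)) ∨ ¬¬¬(P ∧ (R ∨ ¬R)) ∧ Q   — absorption
= ¬¬¬(P ∧ (R ∨ ¬R)) ∧ ¬Q ∨ ¬¬¬(P ∧ (R ∨ ¬R))   — absorption
= ¬¬¬(P ∧ (R ∨ ¬R))   — absorption
= ¬(P ∧ (R ∨ ¬R))   — double negation
= ¬P   — complement / identity

¬P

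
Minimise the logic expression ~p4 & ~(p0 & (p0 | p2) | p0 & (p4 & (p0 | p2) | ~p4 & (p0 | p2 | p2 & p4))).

~p4 & ~(p0 & (p0 | p2) | p0 & (p4 & (p0 | p2) | ~p4 & (p0 | p2 | p2 & p4)))
= ~p4 & ~(p0 & (p0 | p2) | p0 & (p4 & (p0 | p2) | ~p4 & (p0 | p2)))   (absorption)
= ~p4 & ~(p0 & (p0 | p2) | p0 & (p0 | p2))   (distribution)
= ~p4 & ~(p0 & (p0 | p2))   (idempotence)
= ~p4 & ~p0   (absorption)

~p4 & ~p0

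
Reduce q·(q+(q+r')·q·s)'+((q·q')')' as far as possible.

q·(q+(q+r')·q·s)'+((q·q')')'
= q·(q+q·s)'+((q·q')')'   — absorption
= q·q'+((q·q')')'   — absorption
= q·q'+q·q'   — double negation
= q·q'   — idempotence
= 0   — complement

0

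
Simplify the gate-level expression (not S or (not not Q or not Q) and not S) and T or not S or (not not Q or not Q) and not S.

(not S or (not not Q or not Q) and not S) and T or not S or (not not Q or not Q) and not S
= not S or (not not Q or not Q) and not S   [absorption]
= not S or (Q or not Q) and not S   [double negation]
= not S or not S   [complement / identity]
= not S   [idempotence]

not S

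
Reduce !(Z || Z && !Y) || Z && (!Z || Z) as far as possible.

!(Z || Z && !Y) || Z && (!Z || Z)
= !Z || Z && (!Z || Z)   (absorption)
= !Z || Z   (complement / identity)
= true   (complement)

true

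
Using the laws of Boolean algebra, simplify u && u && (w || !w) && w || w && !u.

w

u && u && (w || !w) && w || w && !u
= u && u && w || w && !u
= u && w || w && !u
= w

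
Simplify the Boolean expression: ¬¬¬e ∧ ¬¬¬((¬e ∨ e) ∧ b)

¬e ∧ ¬b

¬¬¬e ∧ ¬¬¬((¬e ∨ e) ∧ b)
= ¬¬¬e ∧ ¬¬¬b   — complement / identity
= ¬¬¬e ∧ ¬b   — double negation
= ¬e ∧ ¬b   — double negation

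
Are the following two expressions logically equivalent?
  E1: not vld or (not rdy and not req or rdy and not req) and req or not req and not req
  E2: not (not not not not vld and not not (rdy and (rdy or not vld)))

E1: not vld or (not rdy and not req or rdy and not req) and req or not req and not req
    = not vld or not req and req or not req and not req   [distribution]
    = not vld or not req   [distribution]
E2: not (not not not not vld and not not (rdy and (rdy or not vld)))
    = not (not not not not vld and not not rdy)   [absorption]
    = not (not not vld and not not rdy)   [double negation]
    = not vld or not rdy   [De Morgan]
These differ: at rdy=1, req=0, vld=1, E1 = 1 but E2 = 0.

No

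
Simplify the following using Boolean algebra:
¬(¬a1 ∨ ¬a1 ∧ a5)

a1

¬(¬a1 ∨ ¬a1 ∧ a5)
= ¬¬a1   [absorption]
= a1   [double negation]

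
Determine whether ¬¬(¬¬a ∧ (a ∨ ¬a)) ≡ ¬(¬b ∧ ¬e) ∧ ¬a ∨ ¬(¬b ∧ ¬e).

E1: ¬¬(¬¬a ∧ (a ∨ ¬a))
    = ¬¬¬¬a
    = ¬¬a
    = a
E2: ¬(¬b ∧ ¬e) ∧ ¬a ∨ ¬(¬b ∧ ¬e)
    = ¬(¬b ∧ ¬e)
    = b ∨ e
These differ: at a=0, b=0, e=1, E1 = 0 but E2 = 1.

No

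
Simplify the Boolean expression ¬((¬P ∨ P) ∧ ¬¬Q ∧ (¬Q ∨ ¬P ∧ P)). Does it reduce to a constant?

True

¬((¬P ∨ P) ∧ ¬¬Q ∧ (¬Q ∨ ¬P ∧ P))
= ¬((¬P ∨ P) ∧ ¬¬Q ∧ ¬Q)
= ¬(¬¬Q ∧ ¬Q)
= ¬Q ∨ Q
= True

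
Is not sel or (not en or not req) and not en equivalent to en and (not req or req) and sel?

No

E1: not sel or (not en or not req) and not en
    = not sel or not en   (absorption)
E2: en and (not req or req) and sel
    = en and sel   (complement / identity)
These differ: at en=0, req=0, sel=0, E1 = 1 but E2 = 0.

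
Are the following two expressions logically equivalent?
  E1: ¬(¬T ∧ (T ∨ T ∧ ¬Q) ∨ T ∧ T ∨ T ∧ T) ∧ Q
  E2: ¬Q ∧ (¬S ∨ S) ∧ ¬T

No

E1: ¬(¬T ∧ (T ∨ T ∧ ¬Q) ∨ T ∧ T ∨ T ∧ T) ∧ Q
    = ¬(¬T ∧ (T ∨ T ∧ ¬Q) ∨ T ∧ T) ∧ Q   (idempotence)
    = ¬(¬T ∧ T ∨ T ∧ T) ∧ Q   (absorption)
    = ¬T ∧ Q   (distribution)
E2: ¬Q ∧ (¬S ∨ S) ∧ ¬T
    = ¬Q ∧ ¬T   (complement / identity)
These differ: at Q=1, S=0, T=0, E1 = 1 but E2 = 0.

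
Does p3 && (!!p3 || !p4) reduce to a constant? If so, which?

p3 && (!!p3 || !p4)
= p3 && (p3 || !p4)   [double negation]
= p3   [absorption]
This depends on p3, so it is not a constant.

no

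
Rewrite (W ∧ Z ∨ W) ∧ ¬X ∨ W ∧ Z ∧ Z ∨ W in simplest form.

W

(W ∧ Z ∨ W) ∧ ¬X ∨ W ∧ Z ∧ Z ∨ W
= (W ∧ Z ∨ W) ∧ ¬X ∨ W ∧ Z ∨ W   [idempotence]
= W ∧ Z ∨ W   [absorption]
= W   [absorption]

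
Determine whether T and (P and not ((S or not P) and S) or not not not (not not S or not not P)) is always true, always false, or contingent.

T and (P and not ((S or not P) and S) or not not not (not not S or not not P))
= T and (P and not ((S or not P) and S) or not not (not S and not P))
= T and (P and not ((S or not P) and S) or not S and not P)
= T and (P and not S or not S and not P)
= T and not S
This depends on S, T, so it is not a constant.

contingent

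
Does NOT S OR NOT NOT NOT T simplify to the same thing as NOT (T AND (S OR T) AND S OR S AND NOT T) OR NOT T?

Yes

E1: NOT S OR NOT NOT NOT T
    = NOT S OR NOT T
E2: NOT (T AND (S OR T) AND S OR S AND NOT T) OR NOT T
    = NOT (T AND S OR S AND NOT T) OR NOT T
    = NOT S OR NOT T
Both reduce to NOT S OR NOT T, so they are equivalent.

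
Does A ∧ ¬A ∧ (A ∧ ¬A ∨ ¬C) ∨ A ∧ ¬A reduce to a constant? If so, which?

yes, False

A ∧ ¬A ∧ (A ∧ ¬A ∨ ¬C) ∨ A ∧ ¬A
= A ∧ ¬A ∨ A ∧ ¬A   — absorption
= A ∧ ¬A   — idempotence
= False   — complement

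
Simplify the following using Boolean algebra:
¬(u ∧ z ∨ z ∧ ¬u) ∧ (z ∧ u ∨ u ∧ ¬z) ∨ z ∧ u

¬(u ∧ z ∨ z ∧ ¬u) ∧ (z ∧ u ∨ u ∧ ¬z) ∨ z ∧ u
= ¬z ∧ (z ∧ u ∨ u ∧ ¬z) ∨ z ∧ u   — distribution
= ¬z ∧ u ∨ z ∧ u   — distribution
= u   — distribution

u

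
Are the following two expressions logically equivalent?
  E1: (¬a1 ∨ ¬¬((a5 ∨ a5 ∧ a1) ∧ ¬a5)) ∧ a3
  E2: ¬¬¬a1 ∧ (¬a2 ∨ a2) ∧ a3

Yes

E1: (¬a1 ∨ ¬¬((a5 ∨ a5 ∧ a1) ∧ ¬a5)) ∧ a3
    = (¬a1 ∨ ¬¬(a5 ∧ ¬a5)) ∧ a3
    = (¬a1 ∨ a5 ∧ ¬a5) ∧ a3
    = ¬a1 ∧ a3
E2: ¬¬¬a1 ∧ (¬a2 ∨ a2) ∧ a3
    = ¬a1 ∧ (¬a2 ∨ a2) ∧ a3
    = ¬a1 ∧ a3
Both reduce to ¬a1 ∧ a3, so they are equivalent.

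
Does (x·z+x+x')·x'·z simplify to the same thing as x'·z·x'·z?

Yes

E1: (x·z+x+x')·x'·z
    = (x+x')·x'·z   — absorption
    = x'·z   — complement / identity
E2: x'·z·x'·z
    = x'·z   — idempotence
Both reduce to x'·z, so they are equivalent.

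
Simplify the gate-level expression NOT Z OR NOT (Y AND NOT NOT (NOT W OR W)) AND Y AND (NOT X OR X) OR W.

NOT Z OR W

NOT Z OR NOT (Y AND NOT NOT (NOT W OR W)) AND Y AND (NOT X OR X) OR W
= NOT Z OR NOT (Y AND (NOT W OR W)) AND Y AND (NOT X OR X) OR W
= NOT Z OR NOT Y AND Y AND (NOT X OR X) OR W
= NOT Z OR NOT Y AND Y OR W
= NOT Z OR W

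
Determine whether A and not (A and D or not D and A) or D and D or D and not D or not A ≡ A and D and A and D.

E1: A and not (A and D or not D and A) or D and D or D and not D or not A
    = A and not A or D and D or D and not D or not A   [distribution]
    = D and D or D and not D or not A   [complement / identity]
    = D or not A   [distribution]
E2: A and D and A and D
    = A and D   [idempotence]
These differ: at A=0, D=0, E1 = 1 but E2 = 0.

No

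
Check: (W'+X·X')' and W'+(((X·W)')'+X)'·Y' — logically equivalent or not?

No

E1: (W'+X·X')'
    = (W')'
    = W
E2: W'+(((X·W)')'+X)'·Y'
    = W'+(X·W+X)'·Y'
    = W'+X'·Y'
These differ: at W=0, X=1, Y=1, E1 = 0 but E2 = 1.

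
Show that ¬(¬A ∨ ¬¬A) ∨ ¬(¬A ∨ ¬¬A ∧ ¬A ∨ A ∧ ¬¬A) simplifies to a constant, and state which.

False

¬(¬A ∨ ¬¬A) ∨ ¬(¬A ∨ ¬¬A ∧ ¬A ∨ A ∧ ¬¬A)
= ¬(¬A ∨ ¬¬A) ∨ ¬(¬A ∨ ¬¬A)
= ¬(¬A ∨ ¬¬A)
= A ∧ ¬A
= False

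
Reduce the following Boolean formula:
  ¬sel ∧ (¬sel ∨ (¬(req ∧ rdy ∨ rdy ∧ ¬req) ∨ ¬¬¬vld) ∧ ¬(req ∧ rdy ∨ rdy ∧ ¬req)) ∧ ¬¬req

¬sel ∧ req

¬sel ∧ (¬sel ∨ (¬(req ∧ rdy ∨ rdy ∧ ¬req) ∨ ¬¬¬vld) ∧ ¬(req ∧ rdy ∨ rdy ∧ ¬req)) ∧ ¬¬req
= ¬sel ∧ (¬sel ∨ (¬(req ∧ rdy ∨ rdy ∧ ¬req) ∨ ¬vld) ∧ ¬(req ∧ rdy ∨ rdy ∧ ¬req)) ∧ ¬¬req   [double negation]
= ¬sel ∧ (¬sel ∨ ¬(req ∧ rdy ∨ rdy ∧ ¬req)) ∧ ¬¬req   [absorption]
= ¬sel ∧ (¬sel ∨ ¬(req ∧ rdy ∨ rdy ∧ ¬req)) ∧ req   [double negation]
= ¬sel ∧ (¬sel ∨ ¬rdy) ∧ req   [distribution]
= ¬sel ∧ req   [absorption]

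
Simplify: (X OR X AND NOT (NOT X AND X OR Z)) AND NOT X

FALSE

(X OR X AND NOT (NOT X AND X OR Z)) AND NOT X
= (X OR X AND NOT Z) AND NOT X   (complement / identity)
= X AND NOT X   (absorption)
= FALSE   (complement)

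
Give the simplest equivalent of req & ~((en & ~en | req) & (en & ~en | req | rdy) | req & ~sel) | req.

req & ~((en & ~en | req) & (en & ~en | req | rdy) | req & ~sel) | req
= req & ~(en & ~en | req | req & ~sel) | req
= req & ~(req | req & ~sel) | req
= req & ~req | req
= req

req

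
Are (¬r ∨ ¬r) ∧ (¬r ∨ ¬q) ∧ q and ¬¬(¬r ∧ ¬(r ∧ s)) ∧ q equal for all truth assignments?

E1: (¬r ∨ ¬r) ∧ (¬r ∨ ¬q) ∧ q
    = (¬r ∨ ¬r ∧ ¬q) ∧ q   (distribution)
    = ¬r ∧ q   (absorption)
E2: ¬¬(¬r ∧ ¬(r ∧ s)) ∧ q
    = ¬(r ∨ r ∧ s) ∧ q   (De Morgan)
    = ¬r ∧ q   (absorption)
Both reduce to ¬r ∧ q, so they are equivalent.

Yes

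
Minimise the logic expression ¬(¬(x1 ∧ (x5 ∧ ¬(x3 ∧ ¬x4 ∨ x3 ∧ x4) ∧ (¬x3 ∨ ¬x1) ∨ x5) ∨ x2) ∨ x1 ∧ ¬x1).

x1 ∧ x5 ∨ x2

¬(¬(x1 ∧ (x5 ∧ ¬(x3 ∧ ¬x4 ∨ x3 ∧ x4) ∧ (¬x3 ∨ ¬x1) ∨ x5) ∨ x2) ∨ x1 ∧ ¬x1)
= ¬(¬(x1 ∧ (x5 ∧ ¬x3 ∧ (¬x3 ∨ ¬x1) ∨ x5) ∨ x2) ∨ x1 ∧ ¬x1)
= ¬(¬(x1 ∧ (x5 ∧ ¬x3 ∨ x5) ∨ x2) ∨ x1 ∧ ¬x1)
= ¬(¬(x1 ∧ x5 ∨ x2) ∨ x1 ∧ ¬x1)
= ¬¬(x1 ∧ x5 ∨ x2)
= x1 ∧ x5 ∨ x2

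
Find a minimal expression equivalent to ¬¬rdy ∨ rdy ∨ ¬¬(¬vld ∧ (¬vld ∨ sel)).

¬¬rdy ∨ rdy ∨ ¬¬(¬vld ∧ (¬vld ∨ sel))
= rdy ∨ rdy ∨ ¬¬(¬vld ∧ (¬vld ∨ sel))   — double negation
= rdy ∨ ¬¬(¬vld ∧ (¬vld ∨ sel))   — idempotence
= rdy ∨ ¬¬¬vld   — absorption
= rdy ∨ ¬vld   — double negation

rdy ∨ ¬vld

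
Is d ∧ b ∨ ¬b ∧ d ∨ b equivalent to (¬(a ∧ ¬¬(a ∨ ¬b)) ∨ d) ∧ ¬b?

E1: d ∧ b ∨ ¬b ∧ d ∨ b
    = d ∨ b   (distribution)
E2: (¬(a ∧ ¬¬(a ∨ ¬b)) ∨ d) ∧ ¬b
    = (¬(a ∧ (a ∨ ¬b)) ∨ d) ∧ ¬b   (double negation)
    = (¬a ∨ d) ∧ ¬b   (absorption)
These differ: at a=1, b=1, d=0, E1 = 1 but E2 = 0.

No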